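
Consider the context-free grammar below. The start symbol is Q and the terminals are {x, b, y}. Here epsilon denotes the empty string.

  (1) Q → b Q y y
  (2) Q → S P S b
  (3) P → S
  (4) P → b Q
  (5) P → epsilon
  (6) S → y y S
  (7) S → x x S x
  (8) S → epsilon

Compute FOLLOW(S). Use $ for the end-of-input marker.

FIRST(S): from S→y y S we get {y}; from S→x x S x we get {x}; from S→epsilon we get {epsilon}. So FIRST(S) = {epsilon, x, y}.
FIRST(P): from P→S we get {epsilon, x, y}; from P→b Q we get {b}; from P→epsilon we get {epsilon}. So FIRST(P) = {epsilon, b, x, y}.
FIRST(Q): from Q→b Q y y we get {b}; from Q→S P S b we get {b, x, y}. So FIRST(Q) = {b, x, y}.
FOLLOW(Q) includes $ since Q is the start symbol.
FOLLOW(P): in Q→S P S b, P is followed by S b with FIRST {b, x, y}. Thus FOLLOW(P) = {b, x, y}.
FOLLOW(Q): in Q→b Q y y, Q is followed by y y with FIRST {y}; in P→b Q, the suffix after Q is empty, so FOLLOW(Q) ⊇ FOLLOW(P) = {b, x, y}. Thus FOLLOW(Q) = {$, b, x, y}.
FOLLOW(S): in Q→S P S b (occurrence 1), S is followed by P S b with FIRST {b, x, y}; in Q→S P S b (occurrence 2), S is followed by b with FIRST {b}; in P→S, the suffix after S is empty, so FOLLOW(S) ⊇ FOLLOW(P) = {b, x, y}; in S→y y S, the suffix after S is empty (adds nothing new); in S→x x S x, S is followed by x with FIRST {x}. Thus FOLLOW(S) = {b, x, y}.

{b, x, y}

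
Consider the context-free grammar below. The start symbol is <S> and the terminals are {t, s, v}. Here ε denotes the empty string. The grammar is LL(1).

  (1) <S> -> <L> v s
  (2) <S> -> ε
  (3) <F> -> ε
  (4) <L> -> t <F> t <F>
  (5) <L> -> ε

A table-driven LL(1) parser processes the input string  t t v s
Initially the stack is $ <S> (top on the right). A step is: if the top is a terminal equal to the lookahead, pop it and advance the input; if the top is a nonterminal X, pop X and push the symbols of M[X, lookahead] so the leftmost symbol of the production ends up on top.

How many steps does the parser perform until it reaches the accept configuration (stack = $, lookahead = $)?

step 1: stack=$ <S>  input=t t v s $  — expand <S> -> <L> v s
step 2: stack=$ s v <L>  input=t t v s $  — expand <L> -> t <F> t <F>
step 3: stack=$ s v <F> t <F> t  input=t t v s $  — match t
step 4: stack=$ s v <F> t <F>  input=t v s $  — expand <F> -> ε
step 5: stack=$ s v <F> t  input=t v s $  — match t
step 6: stack=$ s v <F>  input=v s $  — expand <F> -> ε
step 7: stack=$ s v  input=v s $  — match v
step 8: stack=$ s  input=s $  — match s
Accept reached after 8 steps.

8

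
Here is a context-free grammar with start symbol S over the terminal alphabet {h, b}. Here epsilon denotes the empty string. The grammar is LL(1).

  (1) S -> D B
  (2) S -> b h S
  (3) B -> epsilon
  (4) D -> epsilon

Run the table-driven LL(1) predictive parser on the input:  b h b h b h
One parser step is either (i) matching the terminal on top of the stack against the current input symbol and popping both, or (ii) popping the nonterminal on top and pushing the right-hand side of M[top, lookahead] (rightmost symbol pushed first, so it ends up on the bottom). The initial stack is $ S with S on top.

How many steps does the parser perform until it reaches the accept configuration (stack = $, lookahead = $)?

12

step 1: stack=$ S  input=b h b h b h $  — expand S -> b h S
step 2: stack=$ S h b  input=b h b h b h $  — match b
step 3: stack=$ S h  input=h b h b h $  — match h
step 4: stack=$ S  input=b h b h $  — expand S -> b h S
step 5: stack=$ S h b  input=b h b h $  — match b
step 6: stack=$ S h  input=h b h $  — match h
step 7: stack=$ S  input=b h $  — expand S -> b h S
step 8: stack=$ S h b  input=b h $  — match b
step 9: stack=$ S h  input=h $  — match h
step 10: stack=$ S  input=$  — expand S -> D B
step 11: stack=$ B D  input=$  — expand D -> epsilon
step 12: stack=$ B  input=$  — expand B -> epsilon
Accept reached after 12 steps.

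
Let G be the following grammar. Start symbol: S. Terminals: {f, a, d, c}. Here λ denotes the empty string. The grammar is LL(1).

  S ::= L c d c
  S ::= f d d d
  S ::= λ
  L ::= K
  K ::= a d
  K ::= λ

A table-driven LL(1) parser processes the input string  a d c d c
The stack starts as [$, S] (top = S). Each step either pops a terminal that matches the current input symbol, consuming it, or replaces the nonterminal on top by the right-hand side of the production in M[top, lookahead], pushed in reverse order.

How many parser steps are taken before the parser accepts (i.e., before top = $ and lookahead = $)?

8

step 1: stack=$ S  input=a d c d c $  — expand S ::= L c d c
step 2: stack=$ c d c L  input=a d c d c $  — expand L ::= K
step 3: stack=$ c d c K  input=a d c d c $  — expand K ::= a d
step 4: stack=$ c d c d a  input=a d c d c $  — match a
step 5: stack=$ c d c d  input=d c d c $  — match d
step 6: stack=$ c d c  input=c d c $  — match c
step 7: stack=$ c d  input=d c $  — match d
step 8: stack=$ c  input=c $  — match c
Accept reached after 8 steps.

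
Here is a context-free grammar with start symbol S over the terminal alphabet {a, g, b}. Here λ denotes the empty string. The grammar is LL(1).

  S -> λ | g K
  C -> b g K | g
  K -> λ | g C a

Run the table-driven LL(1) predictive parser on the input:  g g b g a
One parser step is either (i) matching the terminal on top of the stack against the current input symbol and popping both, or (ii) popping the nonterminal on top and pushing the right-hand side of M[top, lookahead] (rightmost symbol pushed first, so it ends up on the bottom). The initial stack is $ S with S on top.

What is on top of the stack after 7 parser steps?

K

     Stack      Input        Action
  1  $ S        g g b g a $  expand S -> g K
  2  $ K g      g g b g a $  match g
  3  $ K        g b g a $    expand K -> g C a
  4  $ a C g    g b g a $    match g
  5  $ a C      b g a $      expand C -> b g K
  6  $ a K g b  b g a $      match b
  7  $ a K g    g a $        match g
Stack after step 7: $ a K (top = K).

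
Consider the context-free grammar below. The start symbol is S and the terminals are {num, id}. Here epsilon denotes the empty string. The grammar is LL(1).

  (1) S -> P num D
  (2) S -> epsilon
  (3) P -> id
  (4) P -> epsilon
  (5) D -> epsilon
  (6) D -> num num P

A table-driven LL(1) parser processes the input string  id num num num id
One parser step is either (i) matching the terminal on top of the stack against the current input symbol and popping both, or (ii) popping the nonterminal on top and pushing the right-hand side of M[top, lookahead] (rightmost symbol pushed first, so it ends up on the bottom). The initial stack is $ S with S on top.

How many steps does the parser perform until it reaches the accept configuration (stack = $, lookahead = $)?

9

     Stack        Input                Action
  1  $ S          id num num num id $  expand S -> P num D
  2  $ D num P    id num num num id $  expand P -> id
  3  $ D num id   id num num num id $  match id
  4  $ D num      num num num id $     match num
  5  $ D          num num id $         expand D -> num num P
  6  $ P num num  num num id $         match num
  7  $ P num      num id $             match num
  8  $ P          id $                 expand P -> id
  9  $ id         id $                 match id
Accept reached after 9 steps.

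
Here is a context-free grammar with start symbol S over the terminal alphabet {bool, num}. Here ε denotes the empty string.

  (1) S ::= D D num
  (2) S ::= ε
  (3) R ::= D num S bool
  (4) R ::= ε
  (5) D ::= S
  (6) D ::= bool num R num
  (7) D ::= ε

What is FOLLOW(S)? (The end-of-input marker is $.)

{$, bool, num}

FIRST(S): from S::=D D num we get {bool, num}; from S::=ε we get {ε}. So FIRST(S) = {ε, bool, num}.
FIRST(D): from D::=S we get {ε, bool, num}; from D::=bool num R num we get {bool}; from D::=ε we get {ε}. So FIRST(D) = {ε, bool, num}.
FIRST(R): from R::=D num S bool we get {bool, num}; from R::=ε we get {ε}. So FIRST(R) = {ε, bool, num}.
FOLLOW(S) includes $ since S is the start symbol.
FOLLOW(R): in D::=bool num R num, R is followed by num with FIRST {num}. Thus FOLLOW(R) = {num}.
FOLLOW(D): in S::=D D num (occurrence 1), D is followed by D num with FIRST {bool, num}; in S::=D D num (occurrence 2), D is followed by num with FIRST {num}; in R::=D num S bool, D is followed by num S bool with FIRST {num}. Thus FOLLOW(D) = {bool, num}.
FOLLOW(S): in R::=D num S bool, S is followed by bool with FIRST {bool}; in D::=S, the suffix after S is empty, so FOLLOW(S) ⊇ FOLLOW(D) = {bool, num}. Thus FOLLOW(S) = {$, bool, num}.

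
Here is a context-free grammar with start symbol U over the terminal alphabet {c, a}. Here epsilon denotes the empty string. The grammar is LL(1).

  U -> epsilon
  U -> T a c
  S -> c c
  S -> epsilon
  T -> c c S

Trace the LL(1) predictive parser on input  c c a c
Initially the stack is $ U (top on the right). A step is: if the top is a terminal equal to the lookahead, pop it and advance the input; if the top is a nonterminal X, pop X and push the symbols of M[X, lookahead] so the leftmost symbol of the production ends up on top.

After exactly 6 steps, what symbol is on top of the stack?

c

step 1: stack=$ U  input=c c a c $  — expand U -> T a c
step 2: stack=$ c a T  input=c c a c $  — expand T -> c c S
step 3: stack=$ c a S c c  input=c c a c $  — match c
step 4: stack=$ c a S c  input=c a c $  — match c
step 5: stack=$ c a S  input=a c $  — expand S -> epsilon
step 6: stack=$ c a  input=a c $  — match a
Stack after step 6: $ c (top = c).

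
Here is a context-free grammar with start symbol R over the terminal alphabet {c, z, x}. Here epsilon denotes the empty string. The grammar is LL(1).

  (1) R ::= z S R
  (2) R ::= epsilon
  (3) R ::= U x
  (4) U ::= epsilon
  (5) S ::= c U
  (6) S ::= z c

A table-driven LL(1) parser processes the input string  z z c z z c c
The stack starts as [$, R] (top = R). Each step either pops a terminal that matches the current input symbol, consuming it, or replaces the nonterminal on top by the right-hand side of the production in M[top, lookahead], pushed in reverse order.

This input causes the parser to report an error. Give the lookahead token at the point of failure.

step 1: stack=$ R  input=z z c z z c c $  — expand R ::= z S R
step 2: stack=$ R S z  input=z z c z z c c $  — match z
step 3: stack=$ R S  input=z c z z c c $  — expand S ::= z c
step 4: stack=$ R c z  input=z c z z c c $  — match z
step 5: stack=$ R c  input=c z z c c $  — match c
step 6: stack=$ R  input=z z c c $  — expand R ::= z S R
step 7: stack=$ R S z  input=z z c c $  — match z
step 8: stack=$ R S  input=z c c $  — expand S ::= z c
step 9: stack=$ R c z  input=z c c $  — match z
step 10: stack=$ R c  input=c c $  — match c
step 11: stack=$ R  input=c $  — error: M[R, c] is empty

c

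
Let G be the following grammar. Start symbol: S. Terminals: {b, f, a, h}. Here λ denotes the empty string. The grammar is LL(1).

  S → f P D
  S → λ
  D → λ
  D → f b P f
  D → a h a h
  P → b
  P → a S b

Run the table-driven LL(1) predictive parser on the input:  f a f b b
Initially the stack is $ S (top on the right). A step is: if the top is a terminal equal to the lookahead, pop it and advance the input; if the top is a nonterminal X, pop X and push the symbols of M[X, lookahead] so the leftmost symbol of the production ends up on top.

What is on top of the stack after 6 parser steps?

P

     Stack        Input        Action
  1  $ S          f a f b b $  expand S → f P D
  2  $ D P f      f a f b b $  match f
  3  $ D P        a f b b $    expand P → a S b
  4  $ D b S a    a f b b $    match a
  5  $ D b S      f b b $      expand S → f P D
  6  $ D b D P f  f b b $      match f
Stack after step 6: $ D b D P (top = P).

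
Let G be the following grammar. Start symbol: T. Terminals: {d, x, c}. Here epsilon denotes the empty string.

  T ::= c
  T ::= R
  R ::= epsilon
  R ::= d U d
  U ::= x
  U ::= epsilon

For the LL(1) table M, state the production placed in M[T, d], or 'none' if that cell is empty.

T ::= R

FIRST(R) = {epsilon, d}
FIRST(U) = {epsilon, x}
FIRST(T) = {epsilon, c, d}  (via R)
FOLLOW(T) includes $ since T is the start symbol.
FOLLOW(T): T appears on no right-hand side. Thus FOLLOW(T) = {$}.
For T ::= c: FIRST(c) = {c}, so it goes in M[T, t] for t ∈ {c}.
For T ::= R: FIRST(R) = {epsilon, d}, so it goes in M[T, t] for t ∈ {d}; since epsilon ∈ FIRST, also for every t ∈ FOLLOW(T) = {$}.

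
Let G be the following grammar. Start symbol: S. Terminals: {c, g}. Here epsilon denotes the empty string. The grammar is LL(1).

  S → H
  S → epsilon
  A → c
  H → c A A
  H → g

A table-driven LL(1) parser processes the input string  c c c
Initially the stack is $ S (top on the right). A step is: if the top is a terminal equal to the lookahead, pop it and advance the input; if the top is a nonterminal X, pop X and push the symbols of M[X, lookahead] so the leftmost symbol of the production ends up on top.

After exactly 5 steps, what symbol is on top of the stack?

A

     Stack    Input    Action
  1  $ S      c c c $  expand S → H
  2  $ H      c c c $  expand H → c A A
  3  $ A A c  c c c $  match c
  4  $ A A    c c $    expand A → c
  5  $ A c    c c $    match c
Stack after step 5: $ A (top = A).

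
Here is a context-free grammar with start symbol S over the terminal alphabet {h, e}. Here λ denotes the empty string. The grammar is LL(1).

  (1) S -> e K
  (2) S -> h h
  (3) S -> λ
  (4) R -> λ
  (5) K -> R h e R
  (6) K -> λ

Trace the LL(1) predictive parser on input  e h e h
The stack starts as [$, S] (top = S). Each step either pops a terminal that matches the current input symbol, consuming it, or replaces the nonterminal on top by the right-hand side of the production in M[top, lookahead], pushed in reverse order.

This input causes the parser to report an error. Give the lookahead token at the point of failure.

     Stack      Input      Action
  1  $ S        e h e h $  expand S -> e K
  2  $ K e      e h e h $  match e
  3  $ K        h e h $    expand K -> R h e R
  4  $ R e h R  h e h $    expand R -> λ
  5  $ R e h    h e h $    match h
  6  $ R e      e h $      match e
  7  $ R        h $        expand R -> λ
  8  $          h $        error: stack empty but input remains

h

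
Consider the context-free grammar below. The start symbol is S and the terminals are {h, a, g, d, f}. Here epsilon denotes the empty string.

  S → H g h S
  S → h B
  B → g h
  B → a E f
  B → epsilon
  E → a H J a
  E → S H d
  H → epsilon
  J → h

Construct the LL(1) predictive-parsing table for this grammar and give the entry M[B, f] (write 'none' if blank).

none

FIRST(B): from B→g h we get {g}; from B→a E f we get {a}; from B→epsilon we get {epsilon}. So FIRST(B) = {epsilon, a, g}.
FIRST(H): from H→epsilon we get {epsilon}. So FIRST(H) = {epsilon}.
FIRST(J): from J→h we get {h}. So FIRST(J) = {h}.
FIRST(S): from S→H g h S we get {g}; from S→h B we get {h}. So FIRST(S) = {g, h}.
FIRST(E): from E→a H J a we get {a}; from E→S H d we get {g, h}. So FIRST(E) = {a, g, h}.
FOLLOW(S) includes $ since S is the start symbol.
FOLLOW(S): in S→H g h S, the suffix after S is empty (adds nothing new); in E→S H d, S is followed by H d with FIRST {d}. Thus FOLLOW(S) = {$, d}.
FOLLOW(B): in S→h B, the suffix after B is empty, so FOLLOW(B) ⊇ FOLLOW(S) = {$, d}. Thus FOLLOW(B) = {$, d}.
For B → g h: FIRST(g h) = {g}, so it goes in M[B, t] for t ∈ {g}.
For B → a E f: FIRST(a E f) = {a}, so it goes in M[B, t] for t ∈ {a}.
For B → epsilon: FIRST(epsilon) = {epsilon}, so it goes in M[B, t] for t ∈ {}; since epsilon ∈ FIRST, also for every t ∈ FOLLOW(B) = {$, d}.
None of these place a production in M[B, f].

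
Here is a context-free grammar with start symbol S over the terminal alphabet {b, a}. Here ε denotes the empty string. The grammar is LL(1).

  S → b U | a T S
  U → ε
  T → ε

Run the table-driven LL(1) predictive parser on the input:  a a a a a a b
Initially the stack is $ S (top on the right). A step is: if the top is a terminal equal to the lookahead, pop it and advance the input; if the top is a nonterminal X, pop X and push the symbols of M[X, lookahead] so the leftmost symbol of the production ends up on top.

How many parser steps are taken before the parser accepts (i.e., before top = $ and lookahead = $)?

      Stack    Input            Action
   1  $ S      a a a a a a b $  expand S → a T S
   2  $ S T a  a a a a a a b $  match a
   3  $ S T    a a a a a b $    expand T → ε
   4  $ S      a a a a a b $    expand S → a T S
   5  $ S T a  a a a a a b $    match a
   6  $ S T    a a a a b $      expand T → ε
   7  $ S      a a a a b $      expand S → a T S
   8  $ S T a  a a a a b $      match a
   9  $ S T    a a a b $        expand T → ε
  10  $ S      a a a b $        expand S → a T S
  11  $ S T a  a a a b $        match a
  12  $ S T    a a b $          expand T → ε
  13  $ S      a a b $          expand S → a T S
  14  $ S T a  a a b $          match a
  15  $ S T    a b $            expand T → ε
  16  $ S      a b $            expand S → a T S
  17  $ S T a  a b $            match a
  18  $ S T    b $              expand T → ε
  19  $ S      b $              expand S → b U
  20  $ U b    b $              match b
  21  $ U      $                expand U → ε
Accept reached after 21 steps.

21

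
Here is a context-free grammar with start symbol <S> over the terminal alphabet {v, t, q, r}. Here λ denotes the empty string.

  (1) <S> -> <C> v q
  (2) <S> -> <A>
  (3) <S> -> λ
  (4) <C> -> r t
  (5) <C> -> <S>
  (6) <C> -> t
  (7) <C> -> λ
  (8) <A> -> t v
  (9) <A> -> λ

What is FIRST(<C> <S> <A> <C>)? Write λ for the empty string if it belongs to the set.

{λ, r, t, v}

FIRST(<A>): from <A>->t v we get {t}; from <A>->λ we get {λ}. So FIRST(<A>) = {λ, t}.
FIRST(<S>): from <S>-><C> v q we get {r, t, v}; from <S>-><A> we get {λ, t}; from <S>->λ we get {λ}. So FIRST(<S>) = {λ, r, t, v}.
FIRST(<C>): from <C>->r t we get {r}; from <C>-><S> we get {λ, r, t, v}; from <C>->t we get {t}; from <C>->λ we get {λ}. So FIRST(<C>) = {λ, r, t, v}.
FIRST(<C> <S> <A> <C>): take FIRST of each symbol in turn, carrying on past any symbol whose FIRST contains λ; result {λ, r, t, v}.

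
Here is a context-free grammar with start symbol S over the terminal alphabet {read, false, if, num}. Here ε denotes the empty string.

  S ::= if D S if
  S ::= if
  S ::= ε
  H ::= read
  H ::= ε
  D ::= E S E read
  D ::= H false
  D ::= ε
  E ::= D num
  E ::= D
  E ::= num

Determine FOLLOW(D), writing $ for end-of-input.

FIRST(S) = {ε, if}
FIRST(H) = {ε, read}
FIRST(D) = {ε, false, if, num, read}  (via E S E read, H false)
FIRST(E) = {ε, false, if, num, read}  (via D num, D)
FOLLOW(S) includes $ since S is the start symbol.
FOLLOW(S): in S::=if D S if, S is followed by if with FIRST {if}; in D::=E S E read, S is followed by E read with FIRST {false, if, num, read}. Thus FOLLOW(S) = {$, false, if, num, read}.
FOLLOW(H): in D::=H false, H is followed by false with FIRST {false}. Thus FOLLOW(H) = {false}.
FOLLOW(E): in D::=E S E read (occurrence 1), E is followed by S E read with FIRST {false, if, num, read}; in D::=E S E read (occurrence 2), E is followed by read with FIRST {read}. Thus FOLLOW(E) = {false, if, num, read}.
FOLLOW(D): in S::=if D S if, D is followed by S if with FIRST {if}; in E::=D num, D is followed by num with FIRST {num}; in E::=D, the suffix after D is empty, so FOLLOW(D) ⊇ FOLLOW(E) = {false, if, num, read}. Thus FOLLOW(D) = {false, if, num, read}.

{false, if, num, read}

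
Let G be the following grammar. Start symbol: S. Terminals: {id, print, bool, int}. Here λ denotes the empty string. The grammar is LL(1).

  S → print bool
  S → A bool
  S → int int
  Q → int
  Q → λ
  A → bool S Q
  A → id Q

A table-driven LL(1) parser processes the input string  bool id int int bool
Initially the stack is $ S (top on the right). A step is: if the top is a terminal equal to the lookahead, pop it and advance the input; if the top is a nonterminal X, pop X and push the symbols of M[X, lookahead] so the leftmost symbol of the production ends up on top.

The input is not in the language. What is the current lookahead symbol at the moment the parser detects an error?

int

step 1: stack=$ S  input=bool id int int bool $  — expand S → A bool
step 2: stack=$ bool A  input=bool id int int bool $  — expand A → bool S Q
step 3: stack=$ bool Q S bool  input=bool id int int bool $  — match bool
step 4: stack=$ bool Q S  input=id int int bool $  — expand S → A bool
step 5: stack=$ bool Q bool A  input=id int int bool $  — expand A → id Q
step 6: stack=$ bool Q bool Q id  input=id int int bool $  — match id
step 7: stack=$ bool Q bool Q  input=int int bool $  — expand Q → int
step 8: stack=$ bool Q bool int  input=int int bool $  — match int
step 9: stack=$ bool Q bool  input=int bool $  — error: top is terminal bool but lookahead is int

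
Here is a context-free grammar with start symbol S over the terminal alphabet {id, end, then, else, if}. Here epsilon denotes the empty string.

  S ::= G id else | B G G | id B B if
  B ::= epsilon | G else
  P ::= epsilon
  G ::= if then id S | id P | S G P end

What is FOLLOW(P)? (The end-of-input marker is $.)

FIRST(P): from P::=epsilon we get {epsilon}. So FIRST(P) = {epsilon}.
FIRST(S): from S::=G id else we get {id, if}; from S::=B G G we get {id, if}; from S::=id B B if we get {id}. So FIRST(S) = {id, if}.
FIRST(G): from G::=if then id S we get {if}; from G::=id P we get {id}; from G::=S G P end we get {id, if}. So FIRST(G) = {id, if}.
FIRST(B): from B::=epsilon we get {epsilon}; from B::=G else we get {id, if}. So FIRST(B) = {epsilon, id, if}.
FOLLOW(S) includes $ since S is the start symbol.
FOLLOW(B): in S::=B G G, B is followed by G G with FIRST {id, if}; in S::=id B B if (occurrence 1), B is followed by B if with FIRST {id, if}; in S::=id B B if (occurrence 2), B is followed by if with FIRST {if}. Thus FOLLOW(B) = {id, if}.
FOLLOW(S): in G::=if then id S, the suffix after S is empty, so FOLLOW(S) ⊇ FOLLOW(G) = {$, else, end, id, if}; in G::=S G P end, S is followed by G P end with FIRST {id, if}. Thus FOLLOW(S) = {$, else, end, id, if}.
FOLLOW(G): in S::=G id else, G is followed by id else with FIRST {id}; in S::=B G G (occurrence 1), G is followed by G with FIRST {id, if}; in S::=B G G (occurrence 2), the suffix after G is empty, so FOLLOW(G) ⊇ FOLLOW(S) = {$, else, end, id, if}; in B::=G else, G is followed by else with FIRST {else}; in G::=S G P end, G is followed by P end with FIRST {end}. Thus FOLLOW(G) = {$, else, end, id, if}.
FOLLOW(P): in G::=id P, the suffix after P is empty, so FOLLOW(P) ⊇ FOLLOW(G) = {$, else, end, id, if}; in G::=S G P end, P is followed by end with FIRST {end}. Thus FOLLOW(P) = {$, else, end, id, if}.

{$, else, end, id, if}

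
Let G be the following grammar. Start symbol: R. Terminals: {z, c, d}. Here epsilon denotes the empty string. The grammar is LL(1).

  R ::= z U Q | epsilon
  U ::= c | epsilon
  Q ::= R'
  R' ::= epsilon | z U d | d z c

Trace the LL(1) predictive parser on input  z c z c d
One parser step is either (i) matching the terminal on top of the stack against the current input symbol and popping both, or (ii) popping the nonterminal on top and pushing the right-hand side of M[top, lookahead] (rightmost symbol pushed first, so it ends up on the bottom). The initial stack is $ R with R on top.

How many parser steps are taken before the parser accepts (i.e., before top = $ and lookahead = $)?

10

      Stack    Input        Action
   1  $ R      z c z c d $  expand R ::= z U Q
   2  $ Q U z  z c z c d $  match z
   3  $ Q U    c z c d $    expand U ::= c
   4  $ Q c    c z c d $    match c
   5  $ Q      z c d $      expand Q ::= R'
   6  $ R'     z c d $      expand R' ::= z U d
   7  $ d U z  z c d $      match z
   8  $ d U    c d $        expand U ::= c
   9  $ d c    c d $        match c
  10  $ d      d $          match d
Accept reached after 10 steps.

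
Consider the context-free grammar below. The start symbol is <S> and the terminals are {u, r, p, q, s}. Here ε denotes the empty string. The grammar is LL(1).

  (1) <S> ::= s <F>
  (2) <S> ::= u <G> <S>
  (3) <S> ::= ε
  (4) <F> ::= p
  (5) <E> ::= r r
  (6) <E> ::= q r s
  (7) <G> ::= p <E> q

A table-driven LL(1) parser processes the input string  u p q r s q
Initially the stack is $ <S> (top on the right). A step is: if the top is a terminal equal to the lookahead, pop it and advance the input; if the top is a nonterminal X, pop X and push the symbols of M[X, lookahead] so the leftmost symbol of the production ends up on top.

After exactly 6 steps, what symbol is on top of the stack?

r

step 1: stack=$ <S>  input=u p q r s q $  — expand <S> ::= u <G> <S>
step 2: stack=$ <S> <G> u  input=u p q r s q $  — match u
step 3: stack=$ <S> <G>  input=p q r s q $  — expand <G> ::= p <E> q
step 4: stack=$ <S> q <E> p  input=p q r s q $  — match p
step 5: stack=$ <S> q <E>  input=q r s q $  — expand <E> ::= q r s
step 6: stack=$ <S> q s r q  input=q r s q $  — match q
Stack after step 6: $ <S> q s r (top = r).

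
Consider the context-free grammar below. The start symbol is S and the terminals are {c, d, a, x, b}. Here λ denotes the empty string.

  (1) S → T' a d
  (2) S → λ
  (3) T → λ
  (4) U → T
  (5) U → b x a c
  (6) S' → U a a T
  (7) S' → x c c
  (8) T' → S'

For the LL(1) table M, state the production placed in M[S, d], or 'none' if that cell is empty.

none

FIRST(T) = {λ}
FIRST(U) = {λ, b}  (via T)
FIRST(S') = {a, b, x}  (via U a a T)
FIRST(T') = {a, b, x}  (via S')
FIRST(S) = {λ, a, b, x}  (via T' a d)
FOLLOW(S) includes $ since S is the start symbol.
FOLLOW(S): S appears on no right-hand side. Thus FOLLOW(S) = {$}.
For S → T' a d: FIRST(T' a d) = {a, b, x}, so it goes in M[S, t] for t ∈ {a, b, x}.
For S → λ: FIRST(λ) = {λ}, so it goes in M[S, t] for t ∈ {}; since λ ∈ FIRST, also for every t ∈ FOLLOW(S) = {$}.
None of these place a production in M[S, d].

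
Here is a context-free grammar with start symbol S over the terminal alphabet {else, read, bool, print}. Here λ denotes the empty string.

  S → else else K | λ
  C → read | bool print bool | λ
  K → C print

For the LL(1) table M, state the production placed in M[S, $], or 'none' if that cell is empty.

S → λ

FIRST(S) = {λ, else}
FIRST(C) = {λ, bool, read}
FIRST(K) = {bool, print, read}  (via C print)
FOLLOW(S) includes $ since S is the start symbol.
FOLLOW(S): S appears on no right-hand side. Thus FOLLOW(S) = {$}.
For S → else else K: FIRST(else else K) = {else}, so it goes in M[S, t] for t ∈ {else}.
For S → λ: FIRST(λ) = {λ}, so it goes in M[S, t] for t ∈ {}; since λ ∈ FIRST, also for every t ∈ FOLLOW(S) = {$}.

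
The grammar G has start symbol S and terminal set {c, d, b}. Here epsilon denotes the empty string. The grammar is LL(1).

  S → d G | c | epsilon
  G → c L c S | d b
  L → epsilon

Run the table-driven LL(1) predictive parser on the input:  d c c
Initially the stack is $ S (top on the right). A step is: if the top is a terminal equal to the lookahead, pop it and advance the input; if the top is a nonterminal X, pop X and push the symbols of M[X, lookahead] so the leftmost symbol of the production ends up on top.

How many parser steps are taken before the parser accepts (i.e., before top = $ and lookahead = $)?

step 1: stack=$ S  input=d c c $  — expand S → d G
step 2: stack=$ G d  input=d c c $  — match d
step 3: stack=$ G  input=c c $  — expand G → c L c S
step 4: stack=$ S c L c  input=c c $  — match c
step 5: stack=$ S c L  input=c $  — expand L → epsilon
step 6: stack=$ S c  input=c $  — match c
step 7: stack=$ S  input=$  — expand S → epsilon
Accept reached after 7 steps.

7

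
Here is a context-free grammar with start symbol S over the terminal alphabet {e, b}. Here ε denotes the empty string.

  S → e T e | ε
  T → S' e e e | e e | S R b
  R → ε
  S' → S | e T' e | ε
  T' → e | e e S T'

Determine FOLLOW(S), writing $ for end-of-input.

FIRST(S): from S→e T e we get {e}; from S→ε we get {ε}. So FIRST(S) = {ε, e}.
FIRST(R): from R→ε we get {ε}. So FIRST(R) = {ε}.
FIRST(T'): from T'→e we get {e}; from T'→e e S T' we get {e}. So FIRST(T') = {e}.
FIRST(S'): from S'→S we get {ε, e}; from S'→e T' e we get {e}; from S'→ε we get {ε}. So FIRST(S') = {ε, e}.
FIRST(T): from T→S' e e e we get {e}; from T→e e we get {e}; from T→S R b we get {b, e}. So FIRST(T) = {b, e}.
FOLLOW(S) includes $ since S is the start symbol.
FOLLOW(T): in S→e T e, T is followed by e with FIRST {e}. Thus FOLLOW(T) = {e}.
FOLLOW(R): in T→S R b, R is followed by b with FIRST {b}. Thus FOLLOW(R) = {b}.
FOLLOW(S'): in T→S' e e e, S' is followed by e e e with FIRST {e}. Thus FOLLOW(S') = {e}.
FOLLOW(S): in T→S R b, S is followed by R b with FIRST {b}; in S'→S, the suffix after S is empty, so FOLLOW(S) ⊇ FOLLOW(S') = {e}; in T'→e e S T', S is followed by T' with FIRST {e}. Thus FOLLOW(S) = {$, b, e}.
FOLLOW(T'): in S'→e T' e, T' is followed by e with FIRST {e}; in T'→e e S T', the suffix after T' is empty (adds nothing new). Thus FOLLOW(T') = {e}.

{$, b, e}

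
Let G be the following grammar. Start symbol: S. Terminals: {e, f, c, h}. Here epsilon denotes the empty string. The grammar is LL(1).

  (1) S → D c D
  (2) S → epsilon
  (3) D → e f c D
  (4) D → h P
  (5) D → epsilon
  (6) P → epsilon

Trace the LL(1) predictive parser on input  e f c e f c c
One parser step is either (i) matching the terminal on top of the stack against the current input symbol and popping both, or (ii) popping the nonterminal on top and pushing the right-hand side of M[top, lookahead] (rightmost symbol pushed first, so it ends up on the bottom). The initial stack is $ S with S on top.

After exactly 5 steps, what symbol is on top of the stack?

D

step 1: stack=$ S  input=e f c e f c c $  — expand S → D c D
step 2: stack=$ D c D  input=e f c e f c c $  — expand D → e f c D
step 3: stack=$ D c D c f e  input=e f c e f c c $  — match e
step 4: stack=$ D c D c f  input=f c e f c c $  — match f
step 5: stack=$ D c D c  input=c e f c c $  — match c
Stack after step 5: $ D c D (top = D).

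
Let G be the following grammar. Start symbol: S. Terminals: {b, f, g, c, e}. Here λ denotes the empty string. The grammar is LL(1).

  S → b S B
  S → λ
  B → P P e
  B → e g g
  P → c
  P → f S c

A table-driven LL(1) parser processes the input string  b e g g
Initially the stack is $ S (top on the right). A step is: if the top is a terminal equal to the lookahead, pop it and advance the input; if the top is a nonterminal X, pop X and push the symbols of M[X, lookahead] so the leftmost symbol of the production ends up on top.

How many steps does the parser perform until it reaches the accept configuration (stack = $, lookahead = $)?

7

step 1: stack=$ S  input=b e g g $  — expand S → b S B
step 2: stack=$ B S b  input=b e g g $  — match b
step 3: stack=$ B S  input=e g g $  — expand S → λ
step 4: stack=$ B  input=e g g $  — expand B → e g g
step 5: stack=$ g g e  input=e g g $  — match e
step 6: stack=$ g g  input=g g $  — match g
step 7: stack=$ g  input=g $  — match g
Accept reached after 7 steps.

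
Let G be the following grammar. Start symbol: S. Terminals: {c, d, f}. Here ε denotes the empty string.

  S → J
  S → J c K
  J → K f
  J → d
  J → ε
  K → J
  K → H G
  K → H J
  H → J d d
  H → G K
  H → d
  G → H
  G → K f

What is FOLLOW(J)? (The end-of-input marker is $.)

{$, c, d, f}

FIRST(S) = {ε, c, d, f}  (via J, J c K)
FIRST(J) = {ε, d, f}  (via K f)
FIRST(K) = {ε, d, f}  (via J, H G, H J)
FIRST(H) = {d, f}  (via J d d, G K)
FIRST(G) = {d, f}  (via H, K f)
FOLLOW(S) includes $ since S is the start symbol.
FOLLOW(S): S appears on no right-hand side. Thus FOLLOW(S) = {$}.
FOLLOW(J): in S→J, the suffix after J is empty, so FOLLOW(J) ⊇ FOLLOW(S) = {$}; in S→J c K, J is followed by c K with FIRST {c}; in K→J, the suffix after J is empty, so FOLLOW(J) ⊇ FOLLOW(K) = {$, d, f}; in K→H J, the suffix after J is empty, so FOLLOW(J) ⊇ FOLLOW(K) = {$, d, f}; in H→J d d, J is followed by d d with FIRST {d}. Thus FOLLOW(J) = {$, c, d, f}.
FOLLOW(K): in S→J c K, the suffix after K is empty, so FOLLOW(K) ⊇ FOLLOW(S) = {$}; in J→K f, K is followed by f with FIRST {f}; in H→G K, the suffix after K is empty, so FOLLOW(K) ⊇ FOLLOW(H) = {$, d, f}; in G→K f, K is followed by f with FIRST {f}. Thus FOLLOW(K) = {$, d, f}.
FOLLOW(H): in K→H G, H is followed by G with FIRST {d, f}; in K→H J, H is followed by J with FIRST {ε, d, f}; in K→H J, the suffix after H is nullable, so FOLLOW(H) ⊇ FOLLOW(K) = {$, d, f}; in G→H, the suffix after H is empty, so FOLLOW(H) ⊇ FOLLOW(G) = {$, d, f}. Thus FOLLOW(H) = {$, d, f}.
FOLLOW(G): in K→H G, the suffix after G is empty, so FOLLOW(G) ⊇ FOLLOW(K) = {$, d, f}; in H→G K, G is followed by K with FIRST {ε, d, f}; in H→G K, the suffix after G is nullable, so FOLLOW(G) ⊇ FOLLOW(H) = {$, d, f}. Thus FOLLOW(G) = {$, d, f}.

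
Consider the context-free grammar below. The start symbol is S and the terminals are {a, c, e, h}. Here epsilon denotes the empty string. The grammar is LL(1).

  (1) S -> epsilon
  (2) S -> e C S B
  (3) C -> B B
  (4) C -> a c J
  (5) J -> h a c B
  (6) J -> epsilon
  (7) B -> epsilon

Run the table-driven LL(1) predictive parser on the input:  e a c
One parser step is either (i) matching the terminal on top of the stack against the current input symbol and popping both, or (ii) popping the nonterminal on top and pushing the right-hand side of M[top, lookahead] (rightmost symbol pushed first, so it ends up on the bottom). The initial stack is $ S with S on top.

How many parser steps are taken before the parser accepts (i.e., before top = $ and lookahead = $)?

8

     Stack        Input    Action
  1  $ S          e a c $  expand S -> e C S B
  2  $ B S C e    e a c $  match e
  3  $ B S C      a c $    expand C -> a c J
  4  $ B S J c a  a c $    match a
  5  $ B S J c    c $      match c
  6  $ B S J      $        expand J -> epsilon
  7  $ B S        $        expand S -> epsilon
  8  $ B          $        expand B -> epsilon
Accept reached after 8 steps.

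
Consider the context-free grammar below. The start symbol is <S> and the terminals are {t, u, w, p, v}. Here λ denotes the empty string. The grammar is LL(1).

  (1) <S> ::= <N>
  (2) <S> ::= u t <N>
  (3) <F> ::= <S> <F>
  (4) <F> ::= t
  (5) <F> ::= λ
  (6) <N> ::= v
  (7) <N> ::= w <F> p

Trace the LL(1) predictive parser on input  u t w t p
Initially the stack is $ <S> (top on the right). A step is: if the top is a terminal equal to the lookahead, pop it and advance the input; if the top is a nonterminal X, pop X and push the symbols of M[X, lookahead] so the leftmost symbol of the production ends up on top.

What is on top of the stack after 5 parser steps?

<F>

step 1: stack=$ <S>  input=u t w t p $  — expand <S> ::= u t <N>
step 2: stack=$ <N> t u  input=u t w t p $  — match u
step 3: stack=$ <N> t  input=t w t p $  — match t
step 4: stack=$ <N>  input=w t p $  — expand <N> ::= w <F> p
step 5: stack=$ p <F> w  input=w t p $  — match w
Stack after step 5: $ p <F> (top = <F>).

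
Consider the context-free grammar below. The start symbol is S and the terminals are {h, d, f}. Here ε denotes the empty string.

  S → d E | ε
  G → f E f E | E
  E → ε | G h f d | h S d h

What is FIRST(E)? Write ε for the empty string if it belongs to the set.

FIRST(S): from S→d E we get {d}; from S→ε we get {ε}. So FIRST(S) = {ε, d}.
FIRST(G): from G→f E f E we get {f}; from G→E we get {ε, f, h}. So FIRST(G) = {ε, f, h}.
FIRST(E): from E→ε we get {ε}; from E→G h f d we get {f, h}; from E→h S d h we get {h}. So FIRST(E) = {ε, f, h}.

{ε, f, h}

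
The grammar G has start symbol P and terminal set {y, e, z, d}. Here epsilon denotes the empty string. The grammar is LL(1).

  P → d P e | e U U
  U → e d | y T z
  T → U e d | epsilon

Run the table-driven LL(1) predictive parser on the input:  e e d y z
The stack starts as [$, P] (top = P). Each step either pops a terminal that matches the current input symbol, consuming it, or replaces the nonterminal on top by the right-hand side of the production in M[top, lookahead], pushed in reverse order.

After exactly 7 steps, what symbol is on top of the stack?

step 1: stack=$ P  input=e e d y z $  — expand P → e U U
step 2: stack=$ U U e  input=e e d y z $  — match e
step 3: stack=$ U U  input=e d y z $  — expand U → e d
step 4: stack=$ U d e  input=e d y z $  — match e
step 5: stack=$ U d  input=d y z $  — match d
step 6: stack=$ U  input=y z $  — expand U → y T z
step 7: stack=$ z T y  input=y z $  — match y
Stack after step 7: $ z T (top = T).

T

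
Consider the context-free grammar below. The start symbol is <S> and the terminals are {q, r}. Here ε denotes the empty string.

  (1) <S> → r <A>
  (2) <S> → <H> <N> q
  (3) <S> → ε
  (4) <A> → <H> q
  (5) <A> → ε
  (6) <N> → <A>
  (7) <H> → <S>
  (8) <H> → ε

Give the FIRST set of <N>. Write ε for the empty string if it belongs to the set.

FIRST(<S>) = {ε, q, r}  (via <H> <N> q)
FIRST(<H>) = {ε, q, r}  (via <S>)
FIRST(<A>) = {ε, q, r}  (via <H> q)
FIRST(<N>) = {ε, q, r}  (via <A>)

{ε, q, r}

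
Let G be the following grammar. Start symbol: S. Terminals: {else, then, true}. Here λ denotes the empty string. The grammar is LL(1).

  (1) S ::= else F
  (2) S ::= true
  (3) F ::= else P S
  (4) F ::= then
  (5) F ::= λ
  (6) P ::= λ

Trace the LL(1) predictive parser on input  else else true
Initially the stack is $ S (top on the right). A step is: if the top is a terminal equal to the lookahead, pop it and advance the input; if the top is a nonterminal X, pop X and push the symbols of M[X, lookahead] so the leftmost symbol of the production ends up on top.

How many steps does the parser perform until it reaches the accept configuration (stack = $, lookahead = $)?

     Stack       Input             Action
  1  $ S         else else true $  expand S ::= else F
  2  $ F else    else else true $  match else
  3  $ F         else true $       expand F ::= else P S
  4  $ S P else  else true $       match else
  5  $ S P       true $            expand P ::= λ
  6  $ S         true $            expand S ::= true
  7  $ true      true $            match true
Accept reached after 7 steps.

7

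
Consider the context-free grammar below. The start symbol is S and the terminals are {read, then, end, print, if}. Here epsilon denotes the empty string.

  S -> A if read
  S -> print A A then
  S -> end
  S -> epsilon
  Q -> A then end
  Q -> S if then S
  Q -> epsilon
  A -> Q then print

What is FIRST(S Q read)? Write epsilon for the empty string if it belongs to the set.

FIRST(S): from S->A if read we get {end, if, print, then}; from S->print A A then we get {print}; from S->end we get {end}; from S->epsilon we get {epsilon}. So FIRST(S) = {epsilon, end, if, print, then}.
FIRST(Q): from Q->A then end we get {end, if, print, then}; from Q->S if then S we get {end, if, print, then}; from Q->epsilon we get {epsilon}. So FIRST(Q) = {epsilon, end, if, print, then}.
FIRST(A): from A->Q then print we get {end, if, print, then}. So FIRST(A) = {end, if, print, then}.
FIRST(S Q read): take FIRST of each symbol in turn, carrying on past any symbol whose FIRST contains epsilon; result {end, if, print, read, then}.

{end, if, print, read, then}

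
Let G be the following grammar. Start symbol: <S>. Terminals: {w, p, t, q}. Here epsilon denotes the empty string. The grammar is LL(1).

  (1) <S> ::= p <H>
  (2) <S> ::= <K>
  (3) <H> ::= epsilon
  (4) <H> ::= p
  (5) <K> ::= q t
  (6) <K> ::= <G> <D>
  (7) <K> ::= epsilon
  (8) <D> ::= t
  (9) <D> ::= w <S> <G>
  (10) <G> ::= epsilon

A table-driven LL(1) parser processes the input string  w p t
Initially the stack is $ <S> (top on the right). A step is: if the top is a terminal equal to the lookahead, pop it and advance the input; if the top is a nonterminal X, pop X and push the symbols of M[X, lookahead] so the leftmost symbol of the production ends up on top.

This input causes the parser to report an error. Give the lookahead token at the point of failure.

     Stack        Input    Action
  1  $ <S>        w p t $  expand <S> ::= <K>
  2  $ <K>        w p t $  expand <K> ::= <G> <D>
  3  $ <D> <G>    w p t $  expand <G> ::= epsilon
  4  $ <D>        w p t $  expand <D> ::= w <S> <G>
  5  $ <G> <S> w  w p t $  match w
  6  $ <G> <S>    p t $    expand <S> ::= p <H>
  7  $ <G> <H> p  p t $    match p
  8  $ <G> <H>    t $      error: M[<H>, t] is empty

t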